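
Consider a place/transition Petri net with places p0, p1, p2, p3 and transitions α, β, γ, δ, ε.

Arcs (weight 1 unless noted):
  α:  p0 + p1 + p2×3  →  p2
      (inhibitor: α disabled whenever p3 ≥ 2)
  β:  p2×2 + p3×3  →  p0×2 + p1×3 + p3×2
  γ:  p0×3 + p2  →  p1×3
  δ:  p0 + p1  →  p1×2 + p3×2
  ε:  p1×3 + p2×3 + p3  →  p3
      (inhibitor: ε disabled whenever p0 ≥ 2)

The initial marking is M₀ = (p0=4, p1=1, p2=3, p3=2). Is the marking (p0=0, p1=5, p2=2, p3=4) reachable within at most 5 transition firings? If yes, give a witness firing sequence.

YES — reachable via ⟨γ, δ⟩ (2 firings)

step 1: fire γ:  (p0=4, p1=1, p2=3, p3=2) → (p0=1, p1=4, p2=2, p3=2)
step 2: fire δ:  (p0=1, p1=4, p2=2, p3=2) → (p0=0, p1=5, p2=2, p3=4)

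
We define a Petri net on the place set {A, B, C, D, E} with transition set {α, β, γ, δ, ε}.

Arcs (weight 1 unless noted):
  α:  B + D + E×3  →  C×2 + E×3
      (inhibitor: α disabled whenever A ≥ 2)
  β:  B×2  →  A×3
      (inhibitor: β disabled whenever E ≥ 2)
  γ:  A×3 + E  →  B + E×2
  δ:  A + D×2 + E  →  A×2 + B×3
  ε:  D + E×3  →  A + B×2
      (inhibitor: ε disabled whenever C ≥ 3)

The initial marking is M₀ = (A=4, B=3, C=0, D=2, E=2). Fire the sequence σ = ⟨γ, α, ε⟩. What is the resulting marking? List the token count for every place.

step 1: fire γ:  (A=4, B=3, C=0, D=2, E=2) → (A=1, B=4, C=0, D=2, E=3)
step 2: fire α:  (A=1, B=4, C=0, D=2, E=3) → (A=1, B=3, C=2, D=1, E=3)
step 3: fire ε:  (A=1, B=3, C=2, D=1, E=3) → (A=2, B=5, C=2, D=0, E=0)

(A=2, B=5, C=2, D=0, E=0)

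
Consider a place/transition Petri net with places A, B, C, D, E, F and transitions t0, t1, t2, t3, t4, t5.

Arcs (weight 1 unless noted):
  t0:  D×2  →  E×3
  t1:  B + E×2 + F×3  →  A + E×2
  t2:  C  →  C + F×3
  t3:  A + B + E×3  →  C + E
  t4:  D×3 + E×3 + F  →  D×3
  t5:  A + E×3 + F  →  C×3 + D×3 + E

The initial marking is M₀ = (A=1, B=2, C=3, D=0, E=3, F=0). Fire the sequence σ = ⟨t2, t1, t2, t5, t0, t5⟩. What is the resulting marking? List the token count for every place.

step 1: fire t2:  (A=1, B=2, C=3, D=0, E=3, F=0) → (A=1, B=2, C=3, D=0, E=3, F=3)
step 2: fire t1:  (A=1, B=2, C=3, D=0, E=3, F=3) → (A=2, B=1, C=3, D=0, E=3, F=0)
step 3: fire t2:  (A=2, B=1, C=3, D=0, E=3, F=0) → (A=2, B=1, C=3, D=0, E=3, F=3)
step 4: fire t5:  (A=2, B=1, C=3, D=0, E=3, F=3) → (A=1, B=1, C=6, D=3, E=1, F=2)
step 5: fire t0:  (A=1, B=1, C=6, D=3, E=1, F=2) → (A=1, B=1, C=6, D=1, E=4, F=2)
step 6: fire t5:  (A=1, B=1, C=6, D=1, E=4, F=2) → (A=0, B=1, C=9, D=4, E=2, F=1)

(A=0, B=1, C=9, D=4, E=2, F=1)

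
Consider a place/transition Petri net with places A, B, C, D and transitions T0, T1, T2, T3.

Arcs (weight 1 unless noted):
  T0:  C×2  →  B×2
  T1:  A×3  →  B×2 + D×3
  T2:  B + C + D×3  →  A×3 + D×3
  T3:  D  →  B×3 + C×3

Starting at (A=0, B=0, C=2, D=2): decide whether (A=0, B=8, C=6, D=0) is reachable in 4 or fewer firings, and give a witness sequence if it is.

step 1: fire T0:  (A=0, B=0, C=2, D=2) → (A=0, B=2, C=0, D=2)
step 2: fire T3:  (A=0, B=2, C=0, D=2) → (A=0, B=5, C=3, D=1)
step 3: fire T3:  (A=0, B=5, C=3, D=1) → (A=0, B=8, C=6, D=0)

YES — reachable via ⟨T0, T3, T3⟩ (3 firings)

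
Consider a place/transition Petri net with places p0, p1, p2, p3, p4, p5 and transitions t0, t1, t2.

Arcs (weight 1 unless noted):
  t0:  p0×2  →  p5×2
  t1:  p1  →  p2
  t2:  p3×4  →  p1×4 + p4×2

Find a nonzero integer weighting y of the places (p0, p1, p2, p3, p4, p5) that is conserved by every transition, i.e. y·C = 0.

y = (p0:0, p1:1, p2:1, p3:1, p4:0, p5:0)

Incidence matrix C (rows=places, cols=transitions):
       t0   t1   t2
   p0  -2    0    0
   p1   0   -1    4
   p2   0    1    0
   p3   0    0   -4
   p4   0    0    2
   p5   2    0    0

Candidate y = [0, 1, 1, 1, 0, 0]; check y·C column-wise:
  col t0: 0·-2 + 1·0 + 1·0 + 1·0 + 0·2 = 0
  col t1: 1·-1 + 1·1 + 1·0 = 0
  col t2: 1·4 + 1·0 + 1·-4 + 0·2 = 0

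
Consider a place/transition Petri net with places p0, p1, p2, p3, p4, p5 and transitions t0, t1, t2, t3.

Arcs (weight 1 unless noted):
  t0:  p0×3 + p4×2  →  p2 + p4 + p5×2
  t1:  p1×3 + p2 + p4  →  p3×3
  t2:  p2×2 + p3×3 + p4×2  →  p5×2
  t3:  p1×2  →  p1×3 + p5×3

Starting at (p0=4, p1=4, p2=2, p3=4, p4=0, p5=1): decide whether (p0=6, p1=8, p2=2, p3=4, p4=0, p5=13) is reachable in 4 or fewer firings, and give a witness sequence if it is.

depth 0: 1 marking
depth 1: 2 markings reached so far
depth 2: 3 markings reached so far
depth 3: 4 markings reached so far
depth 4: 5 markings reached so far
target is not among the 5 markings reachable within 4 steps

NO — not reachable within 4 firings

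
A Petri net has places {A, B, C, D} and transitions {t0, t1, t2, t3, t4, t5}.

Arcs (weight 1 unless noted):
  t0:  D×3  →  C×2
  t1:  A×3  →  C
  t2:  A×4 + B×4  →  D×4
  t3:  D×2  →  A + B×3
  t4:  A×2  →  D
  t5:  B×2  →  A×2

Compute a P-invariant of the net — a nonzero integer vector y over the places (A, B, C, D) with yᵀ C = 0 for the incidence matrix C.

y = (A:1, B:1, C:3, D:2)

Incidence matrix C (rows=places, cols=transitions):
       t0   t1   t2   t3   t4   t5
    A   0   -3   -4    1   -2    2
    B   0    0   -4    3    0   -2
    C   2    1    0    0    0    0
    D  -3    0    4   -2    1    0

Candidate y = [1, 1, 3, 2]; check y·C column-wise:
  col t0: 1·0 + 1·0 + 3·2 + 2·-3 = 0
  col t1: 1·-3 + 1·0 + 3·1 + 2·0 = 0
  col t2: 1·-4 + 1·-4 + 3·0 + 2·4 = 0
  col t3: 1·1 + 1·3 + 3·0 + 2·-2 = 0
  col t4: 1·-2 + 1·0 + 3·0 + 2·1 = 0
  col t5: 1·2 + 1·-2 + 3·0 + 2·0 = 0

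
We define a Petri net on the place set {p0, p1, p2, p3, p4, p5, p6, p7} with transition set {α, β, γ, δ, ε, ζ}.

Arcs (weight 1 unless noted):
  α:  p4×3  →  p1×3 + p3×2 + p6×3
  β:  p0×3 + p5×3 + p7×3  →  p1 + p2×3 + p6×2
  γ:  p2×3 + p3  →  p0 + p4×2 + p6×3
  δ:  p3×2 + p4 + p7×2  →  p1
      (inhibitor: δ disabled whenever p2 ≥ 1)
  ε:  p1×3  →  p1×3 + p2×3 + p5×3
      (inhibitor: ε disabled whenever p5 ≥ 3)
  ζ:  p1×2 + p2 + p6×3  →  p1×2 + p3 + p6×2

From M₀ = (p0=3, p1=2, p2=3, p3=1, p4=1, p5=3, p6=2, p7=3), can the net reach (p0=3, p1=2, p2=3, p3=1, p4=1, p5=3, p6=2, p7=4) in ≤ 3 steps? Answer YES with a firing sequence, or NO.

NO — not reachable within 3 firings

depth 0: 1 marking
depth 1: 3 markings reached so far
depth 2: 7 markings reached so far
depth 3: 12 markings reached so far
target is not among the 12 markings reachable within 3 steps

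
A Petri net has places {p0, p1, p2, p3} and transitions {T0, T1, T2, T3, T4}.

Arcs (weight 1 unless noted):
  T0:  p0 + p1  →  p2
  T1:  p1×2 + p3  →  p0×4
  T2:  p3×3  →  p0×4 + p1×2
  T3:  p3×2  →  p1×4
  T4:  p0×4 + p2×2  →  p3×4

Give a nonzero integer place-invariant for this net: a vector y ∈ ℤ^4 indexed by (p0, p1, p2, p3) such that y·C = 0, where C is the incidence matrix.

y = (p0:1, p1:1, p2:2, p3:2)

Incidence matrix C (rows=places, cols=transitions):
       T0   T1   T2   T3   T4
   p0  -1    4    4    0   -4
   p1  -1   -2    2    4    0
   p2   1    0    0    0   -2
   p3   0   -1   -3   -2    4

Candidate y = [1, 1, 2, 2]; check y·C column-wise:
  col T0: 1·-1 + 1·-1 + 2·1 + 2·0 = 0
  col T1: 1·4 + 1·-2 + 2·0 + 2·-1 = 0
  col T2: 1·4 + 1·2 + 2·0 + 2·-3 = 0
  col T3: 1·0 + 1·4 + 2·0 + 2·-2 = 0
  col T4: 1·-4 + 1·0 + 2·-2 + 2·4 = 0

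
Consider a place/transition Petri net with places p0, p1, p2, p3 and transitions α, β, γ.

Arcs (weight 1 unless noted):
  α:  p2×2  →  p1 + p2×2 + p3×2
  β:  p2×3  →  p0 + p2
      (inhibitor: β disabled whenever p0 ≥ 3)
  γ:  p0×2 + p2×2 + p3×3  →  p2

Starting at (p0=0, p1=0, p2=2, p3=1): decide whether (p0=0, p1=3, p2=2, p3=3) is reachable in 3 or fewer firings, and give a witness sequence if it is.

depth 0: 1 marking
depth 1: 2 markings reached so far
depth 2: 3 markings reached so far
depth 3: 4 markings reached so far
target is not among the 4 markings reachable within 3 steps

NO — not reachable within 3 firings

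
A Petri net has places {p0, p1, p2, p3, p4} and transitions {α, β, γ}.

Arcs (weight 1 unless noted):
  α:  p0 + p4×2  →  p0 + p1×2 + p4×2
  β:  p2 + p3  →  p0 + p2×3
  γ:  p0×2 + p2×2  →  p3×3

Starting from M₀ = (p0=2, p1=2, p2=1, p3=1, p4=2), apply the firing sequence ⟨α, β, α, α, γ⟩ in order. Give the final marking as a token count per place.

step 1: fire α:  (p0=2, p1=2, p2=1, p3=1, p4=2) → (p0=2, p1=4, p2=1, p3=1, p4=2)
step 2: fire β:  (p0=2, p1=4, p2=1, p3=1, p4=2) → (p0=3, p1=4, p2=3, p3=0, p4=2)
step 3: fire α:  (p0=3, p1=4, p2=3, p3=0, p4=2) → (p0=3, p1=6, p2=3, p3=0, p4=2)
step 4: fire α:  (p0=3, p1=6, p2=3, p3=0, p4=2) → (p0=3, p1=8, p2=3, p3=0, p4=2)
step 5: fire γ:  (p0=3, p1=8, p2=3, p3=0, p4=2) → (p0=1, p1=8, p2=1, p3=3, p4=2)

(p0=1, p1=8, p2=1, p3=3, p4=2)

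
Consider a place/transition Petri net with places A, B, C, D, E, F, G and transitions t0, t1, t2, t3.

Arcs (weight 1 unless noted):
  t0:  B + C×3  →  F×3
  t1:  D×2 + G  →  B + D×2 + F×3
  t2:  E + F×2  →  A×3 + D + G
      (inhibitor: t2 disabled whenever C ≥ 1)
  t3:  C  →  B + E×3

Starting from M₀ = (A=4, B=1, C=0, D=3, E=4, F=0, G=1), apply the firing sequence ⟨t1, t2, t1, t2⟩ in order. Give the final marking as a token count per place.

step 1: fire t1:  (A=4, B=1, C=0, D=3, E=4, F=0, G=1) → (A=4, B=2, C=0, D=3, E=4, F=3, G=0)
step 2: fire t2:  (A=4, B=2, C=0, D=3, E=4, F=3, G=0) → (A=7, B=2, C=0, D=4, E=3, F=1, G=1)
step 3: fire t1:  (A=7, B=2, C=0, D=4, E=3, F=1, G=1) → (A=7, B=3, C=0, D=4, E=3, F=4, G=0)
step 4: fire t2:  (A=7, B=3, C=0, D=4, E=3, F=4, G=0) → (A=10, B=3, C=0, D=5, E=2, F=2, G=1)

(A=10, B=3, C=0, D=5, E=2, F=2, G=1)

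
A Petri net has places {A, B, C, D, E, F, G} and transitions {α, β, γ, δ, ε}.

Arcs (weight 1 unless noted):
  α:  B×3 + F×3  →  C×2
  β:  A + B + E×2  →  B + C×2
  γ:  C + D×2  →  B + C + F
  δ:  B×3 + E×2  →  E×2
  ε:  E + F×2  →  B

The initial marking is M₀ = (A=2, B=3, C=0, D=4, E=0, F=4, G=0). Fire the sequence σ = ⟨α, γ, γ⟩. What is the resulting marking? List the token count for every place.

step 1: fire α:  (A=2, B=3, C=0, D=4, E=0, F=4, G=0) → (A=2, B=0, C=2, D=4, E=0, F=1, G=0)
step 2: fire γ:  (A=2, B=0, C=2, D=4, E=0, F=1, G=0) → (A=2, B=1, C=2, D=2, E=0, F=2, G=0)
step 3: fire γ:  (A=2, B=1, C=2, D=2, E=0, F=2, G=0) → (A=2, B=2, C=2, D=0, E=0, F=3, G=0)

(A=2, B=2, C=2, D=0, E=0, F=3, G=0)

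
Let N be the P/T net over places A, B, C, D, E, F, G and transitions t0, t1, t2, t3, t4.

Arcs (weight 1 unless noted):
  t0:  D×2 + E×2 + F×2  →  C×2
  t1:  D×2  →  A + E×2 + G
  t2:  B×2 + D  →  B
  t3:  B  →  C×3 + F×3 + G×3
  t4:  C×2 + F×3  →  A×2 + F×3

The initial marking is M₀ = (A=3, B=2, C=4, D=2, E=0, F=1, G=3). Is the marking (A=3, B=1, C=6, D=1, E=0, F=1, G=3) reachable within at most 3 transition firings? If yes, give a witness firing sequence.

NO — not reachable within 3 firings

depth 0: 1 marking
depth 1: 4 markings reached so far
depth 2: 8 markings reached so far
depth 3: 13 markings reached so far
target is not among the 13 markings reachable within 3 steps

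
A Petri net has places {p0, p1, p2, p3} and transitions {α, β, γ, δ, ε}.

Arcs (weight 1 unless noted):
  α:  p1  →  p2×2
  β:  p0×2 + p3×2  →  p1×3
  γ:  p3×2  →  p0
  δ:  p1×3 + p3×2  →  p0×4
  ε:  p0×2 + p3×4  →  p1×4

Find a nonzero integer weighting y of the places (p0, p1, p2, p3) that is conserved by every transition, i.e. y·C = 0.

y = (p0:2, p1:2, p2:1, p3:1)

Incidence matrix C (rows=places, cols=transitions):
        α    β    γ    δ    ε
   p0   0   -2    1    4   -2
   p1  -1    3    0   -3    4
   p2   2    0    0    0    0
   p3   0   -2   -2   -2   -4

Candidate y = [2, 2, 1, 1]; check y·C column-wise:
  col α: 2·0 + 2·-1 + 1·2 + 1·0 = 0
  col β: 2·-2 + 2·3 + 1·0 + 1·-2 = 0
  col γ: 2·1 + 2·0 + 1·0 + 1·-2 = 0
  col δ: 2·4 + 2·-3 + 1·0 + 1·-2 = 0
  col ε: 2·-2 + 2·4 + 1·0 + 1·-4 = 0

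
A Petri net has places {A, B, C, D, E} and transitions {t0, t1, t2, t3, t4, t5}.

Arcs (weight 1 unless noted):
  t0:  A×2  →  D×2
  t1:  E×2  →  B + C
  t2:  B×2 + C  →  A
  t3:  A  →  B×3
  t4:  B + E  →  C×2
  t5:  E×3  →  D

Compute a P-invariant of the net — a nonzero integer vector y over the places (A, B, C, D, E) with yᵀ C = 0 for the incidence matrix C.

Incidence matrix C (rows=places, cols=transitions):
       t0   t1   t2   t3   t4   t5
    A  -2    0    1   -1    0    0
    B   0    1   -2    3   -1    0
    C   0    1   -1    0    2    0
    D   2    0    0    0    0    1
    E   0   -2    0    0   -1   -3

Candidate y = [3, 1, 1, 3, 1]; check y·C column-wise:
  col t0: 3·-2 + 1·0 + 1·0 + 3·2 + 1·0 = 0
  col t1: 3·0 + 1·1 + 1·1 + 3·0 + 1·-2 = 0
  col t2: 3·1 + 1·-2 + 1·-1 + 3·0 + 1·0 = 0
  col t3: 3·-1 + 1·3 + 1·0 + 3·0 + 1·0 = 0
  col t4: 3·0 + 1·-1 + 1·2 + 3·0 + 1·-1 = 0
  col t5: 3·0 + 1·0 + 1·0 + 3·1 + 1·-3 = 0

y = (A:3, B:1, C:1, D:3, E:1)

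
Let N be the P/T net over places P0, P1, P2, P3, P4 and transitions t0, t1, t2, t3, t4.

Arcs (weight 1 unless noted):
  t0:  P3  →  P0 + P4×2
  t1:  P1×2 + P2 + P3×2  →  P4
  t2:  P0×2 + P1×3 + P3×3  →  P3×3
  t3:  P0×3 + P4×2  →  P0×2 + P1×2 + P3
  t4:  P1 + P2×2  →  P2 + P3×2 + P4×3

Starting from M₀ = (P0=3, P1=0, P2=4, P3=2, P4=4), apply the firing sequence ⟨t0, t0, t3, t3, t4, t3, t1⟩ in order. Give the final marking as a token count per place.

step 1: fire t0:  (P0=3, P1=0, P2=4, P3=2, P4=4) → (P0=4, P1=0, P2=4, P3=1, P4=6)
step 2: fire t0:  (P0=4, P1=0, P2=4, P3=1, P4=6) → (P0=5, P1=0, P2=4, P3=0, P4=8)
step 3: fire t3:  (P0=5, P1=0, P2=4, P3=0, P4=8) → (P0=4, P1=2, P2=4, P3=1, P4=6)
step 4: fire t3:  (P0=4, P1=2, P2=4, P3=1, P4=6) → (P0=3, P1=4, P2=4, P3=2, P4=4)
step 5: fire t4:  (P0=3, P1=4, P2=4, P3=2, P4=4) → (P0=3, P1=3, P2=3, P3=4, P4=7)
step 6: fire t3:  (P0=3, P1=3, P2=3, P3=4, P4=7) → (P0=2, P1=5, P2=3, P3=5, P4=5)
step 7: fire t1:  (P0=2, P1=5, P2=3, P3=5, P4=5) → (P0=2, P1=3, P2=2, P3=3, P4=6)

(P0=2, P1=3, P2=2, P3=3, P4=6)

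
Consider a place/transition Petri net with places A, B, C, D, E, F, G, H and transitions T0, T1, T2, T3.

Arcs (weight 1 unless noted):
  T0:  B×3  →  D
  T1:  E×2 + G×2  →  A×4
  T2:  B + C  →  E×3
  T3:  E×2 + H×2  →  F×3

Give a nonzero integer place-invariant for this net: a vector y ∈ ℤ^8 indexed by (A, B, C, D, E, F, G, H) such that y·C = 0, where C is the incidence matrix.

Incidence matrix C (rows=places, cols=transitions):
       T0   T1   T2   T3
    A   0    4    0    0
    B  -3    0   -1    0
    C   0    0   -1    0
    D   1    0    0    0
    E   0   -2    3   -2
    F   0    0    0    3
    G   0   -2    0    0
    H   0    0    0   -2

Candidate y = [0, 1, -1, 3, 0, 0, 0, 0]; check y·C column-wise:
  col T0: 1·-3 + -1·0 + 3·1 = 0
  col T1: 0·4 + 1·0 + -1·0 + 3·0 + 0·-2 + 0·-2 = 0
  col T2: 1·-1 + -1·-1 + 3·0 + 0·3 = 0
  col T3: 1·0 + -1·0 + 3·0 + 0·-2 + 0·3 + 0·-2 = 0

y = (A:0, B:1, C:-1, D:3, E:0, F:0, G:0, H:0)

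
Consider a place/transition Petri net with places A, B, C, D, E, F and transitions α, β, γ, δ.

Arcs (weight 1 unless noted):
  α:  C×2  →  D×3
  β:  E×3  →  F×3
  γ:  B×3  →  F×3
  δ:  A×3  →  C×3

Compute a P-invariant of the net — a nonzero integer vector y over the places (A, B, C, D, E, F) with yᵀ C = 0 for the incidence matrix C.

y = (A:3, B:0, C:3, D:2, E:0, F:0)

Incidence matrix C (rows=places, cols=transitions):
        α    β    γ    δ
    A   0    0    0   -3
    B   0    0   -3    0
    C  -2    0    0    3
    D   3    0    0    0
    E   0   -3    0    0
    F   0    3    3    0

Candidate y = [3, 0, 3, 2, 0, 0]; check y·C column-wise:
  col α: 3·0 + 3·-2 + 2·3 = 0
  col β: 3·0 + 3·0 + 2·0 + 0·-3 + 0·3 = 0
  col γ: 3·0 + 0·-3 + 3·0 + 2·0 + 0·3 = 0
  col δ: 3·-3 + 3·3 + 2·0 = 0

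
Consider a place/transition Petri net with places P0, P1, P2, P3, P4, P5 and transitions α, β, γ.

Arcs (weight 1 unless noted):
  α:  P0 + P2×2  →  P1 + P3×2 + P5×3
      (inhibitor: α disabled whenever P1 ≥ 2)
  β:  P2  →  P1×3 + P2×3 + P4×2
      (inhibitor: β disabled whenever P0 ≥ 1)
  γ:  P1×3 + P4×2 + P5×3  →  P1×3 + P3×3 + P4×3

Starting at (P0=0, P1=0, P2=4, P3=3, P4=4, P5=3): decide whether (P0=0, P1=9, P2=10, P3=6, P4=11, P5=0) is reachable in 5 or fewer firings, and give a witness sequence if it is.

YES — reachable via ⟨β, β, β, γ⟩ (4 firings)

step 1: fire β:  (P0=0, P1=0, P2=4, P3=3, P4=4, P5=3) → (P0=0, P1=3, P2=6, P3=3, P4=6, P5=3)
step 2: fire β:  (P0=0, P1=3, P2=6, P3=3, P4=6, P5=3) → (P0=0, P1=6, P2=8, P3=3, P4=8, P5=3)
step 3: fire β:  (P0=0, P1=6, P2=8, P3=3, P4=8, P5=3) → (P0=0, P1=9, P2=10, P3=3, P4=10, P5=3)
step 4: fire γ:  (P0=0, P1=9, P2=10, P3=3, P4=10, P5=3) → (P0=0, P1=9, P2=10, P3=6, P4=11, P5=0)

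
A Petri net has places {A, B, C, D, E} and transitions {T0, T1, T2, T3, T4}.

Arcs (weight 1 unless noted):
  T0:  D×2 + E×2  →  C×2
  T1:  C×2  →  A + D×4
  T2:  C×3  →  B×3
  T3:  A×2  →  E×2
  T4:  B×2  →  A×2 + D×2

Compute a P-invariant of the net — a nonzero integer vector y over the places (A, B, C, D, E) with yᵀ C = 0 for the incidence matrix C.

y = (A:2, B:3, C:3, D:1, E:2)

Incidence matrix C (rows=places, cols=transitions):
       T0   T1   T2   T3   T4
    A   0    1    0   -2    2
    B   0    0    3    0   -2
    C   2   -2   -3    0    0
    D  -2    4    0    0    2
    E  -2    0    0    2    0

Candidate y = [2, 3, 3, 1, 2]; check y·C column-wise:
  col T0: 2·0 + 3·0 + 3·2 + 1·-2 + 2·-2 = 0
  col T1: 2·1 + 3·0 + 3·-2 + 1·4 + 2·0 = 0
  col T2: 2·0 + 3·3 + 3·-3 + 1·0 + 2·0 = 0
  col T3: 2·-2 + 3·0 + 3·0 + 1·0 + 2·2 = 0
  col T4: 2·2 + 3·-2 + 3·0 + 1·2 + 2·0 = 0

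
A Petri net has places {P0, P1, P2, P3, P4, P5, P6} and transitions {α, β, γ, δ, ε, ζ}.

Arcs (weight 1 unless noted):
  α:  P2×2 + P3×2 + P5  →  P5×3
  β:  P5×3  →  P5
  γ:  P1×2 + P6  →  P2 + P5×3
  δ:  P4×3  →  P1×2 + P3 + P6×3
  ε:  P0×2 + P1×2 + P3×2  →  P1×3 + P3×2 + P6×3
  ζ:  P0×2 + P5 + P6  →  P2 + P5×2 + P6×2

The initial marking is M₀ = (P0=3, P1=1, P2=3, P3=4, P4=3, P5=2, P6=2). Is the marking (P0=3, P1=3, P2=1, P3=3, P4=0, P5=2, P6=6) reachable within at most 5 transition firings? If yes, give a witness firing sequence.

depth 0: 1 marking
depth 1: 4 markings reached so far
depth 2: 11 markings reached so far
depth 3: 21 markings reached so far
depth 4: 34 markings reached so far
depth 5: 47 markings reached so far
target is not among the 47 markings reachable within 5 steps

NO — not reachable within 5 firings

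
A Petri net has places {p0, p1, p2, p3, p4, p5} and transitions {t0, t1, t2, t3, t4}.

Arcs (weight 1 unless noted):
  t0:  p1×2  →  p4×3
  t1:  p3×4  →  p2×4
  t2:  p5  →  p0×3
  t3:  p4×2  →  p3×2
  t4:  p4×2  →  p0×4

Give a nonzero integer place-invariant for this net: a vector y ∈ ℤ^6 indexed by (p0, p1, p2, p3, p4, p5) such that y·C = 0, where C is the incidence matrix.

y = (p0:1, p1:3, p2:2, p3:2, p4:2, p5:3)

Incidence matrix C (rows=places, cols=transitions):
       t0   t1   t2   t3   t4
   p0   0    0    3    0    4
   p1  -2    0    0    0    0
   p2   0    4    0    0    0
   p3   0   -4    0    2    0
   p4   3    0    0   -2   -2
   p5   0    0   -1    0    0

Candidate y = [1, 3, 2, 2, 2, 3]; check y·C column-wise:
  col t0: 1·0 + 3·-2 + 2·0 + 2·0 + 2·3 + 3·0 = 0
  col t1: 1·0 + 3·0 + 2·4 + 2·-4 + 2·0 + 3·0 = 0
  col t2: 1·3 + 3·0 + 2·0 + 2·0 + 2·0 + 3·-1 = 0
  col t3: 1·0 + 3·0 + 2·0 + 2·2 + 2·-2 + 3·0 = 0
  col t4: 1·4 + 3·0 + 2·0 + 2·0 + 2·-2 + 3·0 = 0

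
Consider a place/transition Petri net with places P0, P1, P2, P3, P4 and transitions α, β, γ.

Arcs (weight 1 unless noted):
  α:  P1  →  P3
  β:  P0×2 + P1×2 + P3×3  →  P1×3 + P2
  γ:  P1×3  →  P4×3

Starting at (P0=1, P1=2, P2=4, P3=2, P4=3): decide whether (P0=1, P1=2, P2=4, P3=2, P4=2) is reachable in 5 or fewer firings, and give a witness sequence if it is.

depth 0: 1 marking
depth 1: 2 markings reached so far
depth 2: 3 markings reached so far
depth 3: 3 markings reached so far
(frontier empty at depth 3; search complete)
target is not among the 3 markings reachable within 5 steps

NO — not reachable within 5 firings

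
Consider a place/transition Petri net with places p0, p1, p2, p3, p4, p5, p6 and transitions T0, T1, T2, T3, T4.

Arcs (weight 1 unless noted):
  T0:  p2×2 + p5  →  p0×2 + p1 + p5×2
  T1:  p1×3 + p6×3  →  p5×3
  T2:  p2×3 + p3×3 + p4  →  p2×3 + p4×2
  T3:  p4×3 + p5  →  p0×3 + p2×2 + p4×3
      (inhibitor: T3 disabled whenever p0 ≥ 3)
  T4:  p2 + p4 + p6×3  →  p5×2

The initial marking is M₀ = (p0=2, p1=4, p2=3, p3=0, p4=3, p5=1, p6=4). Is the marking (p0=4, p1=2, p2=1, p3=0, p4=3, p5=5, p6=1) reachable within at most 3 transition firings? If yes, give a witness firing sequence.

step 1: fire T0:  (p0=2, p1=4, p2=3, p3=0, p4=3, p5=1, p6=4) → (p0=4, p1=5, p2=1, p3=0, p4=3, p5=2, p6=4)
step 2: fire T1:  (p0=4, p1=5, p2=1, p3=0, p4=3, p5=2, p6=4) → (p0=4, p1=2, p2=1, p3=0, p4=3, p5=5, p6=1)

YES — reachable via ⟨T0, T1⟩ (2 firings)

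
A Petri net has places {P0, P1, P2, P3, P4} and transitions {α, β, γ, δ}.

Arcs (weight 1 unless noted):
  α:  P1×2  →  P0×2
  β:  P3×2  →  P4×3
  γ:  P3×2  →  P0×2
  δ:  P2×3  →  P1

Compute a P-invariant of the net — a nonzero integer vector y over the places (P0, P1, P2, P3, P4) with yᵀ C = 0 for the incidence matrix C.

y = (P0:3, P1:3, P2:1, P3:3, P4:2)

Incidence matrix C (rows=places, cols=transitions):
        α    β    γ    δ
   P0   2    0    2    0
   P1  -2    0    0    1
   P2   0    0    0   -3
   P3   0   -2   -2    0
   P4   0    3    0    0

Candidate y = [3, 3, 1, 3, 2]; check y·C column-wise:
  col α: 3·2 + 3·-2 + 1·0 + 3·0 + 2·0 = 0
  col β: 3·0 + 3·0 + 1·0 + 3·-2 + 2·3 = 0
  col γ: 3·2 + 3·0 + 1·0 + 3·-2 + 2·0 = 0
  col δ: 3·0 + 3·1 + 1·-3 + 3·0 + 2·0 = 0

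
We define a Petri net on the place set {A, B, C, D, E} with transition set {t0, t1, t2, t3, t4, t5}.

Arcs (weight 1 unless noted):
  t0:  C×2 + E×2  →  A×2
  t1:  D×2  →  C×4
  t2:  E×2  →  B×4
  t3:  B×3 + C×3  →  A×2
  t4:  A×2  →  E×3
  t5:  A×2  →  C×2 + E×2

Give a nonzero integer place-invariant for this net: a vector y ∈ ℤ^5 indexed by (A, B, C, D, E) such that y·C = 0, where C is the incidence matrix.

Incidence matrix C (rows=places, cols=transitions):
       t0   t1   t2   t3   t4   t5
    A   2    0    0    2   -2   -2
    B   0    0    4   -3    0    0
    C  -2    4    0   -3    0    2
    D   0   -2    0    0    0    0
    E  -2    0   -2    0    3    2

Candidate y = [3, 1, 1, 2, 2]; check y·C column-wise:
  col t0: 3·2 + 1·0 + 1·-2 + 2·0 + 2·-2 = 0
  col t1: 3·0 + 1·0 + 1·4 + 2·-2 + 2·0 = 0
  col t2: 3·0 + 1·4 + 1·0 + 2·0 + 2·-2 = 0
  col t3: 3·2 + 1·-3 + 1·-3 + 2·0 + 2·0 = 0
  col t4: 3·-2 + 1·0 + 1·0 + 2·0 + 2·3 = 0
  col t5: 3·-2 + 1·0 + 1·2 + 2·0 + 2·2 = 0

y = (A:3, B:1, C:1, D:2, E:2)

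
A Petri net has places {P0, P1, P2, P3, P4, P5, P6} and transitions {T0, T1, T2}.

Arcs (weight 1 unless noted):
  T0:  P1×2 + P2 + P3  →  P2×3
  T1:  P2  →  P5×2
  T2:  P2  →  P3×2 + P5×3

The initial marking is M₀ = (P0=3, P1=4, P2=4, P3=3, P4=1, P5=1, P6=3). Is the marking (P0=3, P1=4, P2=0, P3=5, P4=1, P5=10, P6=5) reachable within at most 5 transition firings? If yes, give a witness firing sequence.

NO — not reachable within 5 firings

depth 0: 1 marking
depth 1: 4 markings reached so far
depth 2: 10 markings reached so far
depth 3: 19 markings reached so far
depth 4: 31 markings reached so far
depth 5: 40 markings reached so far
target is not among the 40 markings reachable within 5 steps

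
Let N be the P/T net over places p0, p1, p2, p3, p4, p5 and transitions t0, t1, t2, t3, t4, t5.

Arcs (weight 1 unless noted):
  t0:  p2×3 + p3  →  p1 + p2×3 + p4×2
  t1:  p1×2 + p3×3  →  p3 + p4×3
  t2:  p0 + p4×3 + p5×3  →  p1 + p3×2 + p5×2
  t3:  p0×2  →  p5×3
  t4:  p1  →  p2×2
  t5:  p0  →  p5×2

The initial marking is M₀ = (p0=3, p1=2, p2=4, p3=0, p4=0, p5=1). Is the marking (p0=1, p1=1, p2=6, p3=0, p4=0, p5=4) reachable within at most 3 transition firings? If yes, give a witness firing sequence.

step 1: fire t3:  (p0=3, p1=2, p2=4, p3=0, p4=0, p5=1) → (p0=1, p1=2, p2=4, p3=0, p4=0, p5=4)
step 2: fire t4:  (p0=1, p1=2, p2=4, p3=0, p4=0, p5=4) → (p0=1, p1=1, p2=6, p3=0, p4=0, p5=4)

YES — reachable via ⟨t3, t4⟩ (2 firings)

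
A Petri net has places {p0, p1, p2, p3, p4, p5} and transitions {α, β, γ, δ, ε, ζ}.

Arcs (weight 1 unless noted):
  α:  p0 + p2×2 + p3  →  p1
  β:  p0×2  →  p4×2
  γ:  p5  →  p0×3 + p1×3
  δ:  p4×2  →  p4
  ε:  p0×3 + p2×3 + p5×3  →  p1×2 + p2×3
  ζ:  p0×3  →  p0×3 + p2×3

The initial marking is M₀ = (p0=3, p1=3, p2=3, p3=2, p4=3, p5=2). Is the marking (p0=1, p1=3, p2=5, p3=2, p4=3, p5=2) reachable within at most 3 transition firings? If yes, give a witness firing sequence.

NO — not reachable within 3 firings

depth 0: 1 marking
depth 1: 6 markings reached so far
depth 2: 19 markings reached so far
depth 3: 44 markings reached so far
target is not among the 44 markings reachable within 3 steps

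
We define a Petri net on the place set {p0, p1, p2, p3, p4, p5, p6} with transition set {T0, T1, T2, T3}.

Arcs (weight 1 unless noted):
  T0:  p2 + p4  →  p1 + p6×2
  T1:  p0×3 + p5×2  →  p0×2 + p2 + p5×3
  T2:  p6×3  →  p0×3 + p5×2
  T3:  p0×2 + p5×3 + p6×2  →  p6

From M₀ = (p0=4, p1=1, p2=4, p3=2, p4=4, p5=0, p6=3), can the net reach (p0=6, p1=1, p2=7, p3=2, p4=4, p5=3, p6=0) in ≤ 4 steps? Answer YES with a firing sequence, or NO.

depth 0: 1 marking
depth 1: 3 markings reached so far
depth 2: 6 markings reached so far
depth 3: 10 markings reached so far
depth 4: 17 markings reached so far
target is not among the 17 markings reachable within 4 steps

NO — not reachable within 4 firings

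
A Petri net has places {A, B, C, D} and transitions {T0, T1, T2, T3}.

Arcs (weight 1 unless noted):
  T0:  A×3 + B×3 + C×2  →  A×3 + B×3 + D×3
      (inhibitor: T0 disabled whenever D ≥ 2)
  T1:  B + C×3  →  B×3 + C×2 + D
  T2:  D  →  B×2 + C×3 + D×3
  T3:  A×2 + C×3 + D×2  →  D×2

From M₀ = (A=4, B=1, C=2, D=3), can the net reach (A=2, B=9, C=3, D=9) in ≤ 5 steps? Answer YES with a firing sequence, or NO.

step 1: fire T2:  (A=4, B=1, C=2, D=3) → (A=4, B=3, C=5, D=5)
step 2: fire T1:  (A=4, B=3, C=5, D=5) → (A=4, B=5, C=4, D=6)
step 3: fire T1:  (A=4, B=5, C=4, D=6) → (A=4, B=7, C=3, D=7)
step 4: fire T2:  (A=4, B=7, C=3, D=7) → (A=4, B=9, C=6, D=9)
step 5: fire T3:  (A=4, B=9, C=6, D=9) → (A=2, B=9, C=3, D=9)

YES — reachable via ⟨T2, T1, T1, T2, T3⟩ (5 firings)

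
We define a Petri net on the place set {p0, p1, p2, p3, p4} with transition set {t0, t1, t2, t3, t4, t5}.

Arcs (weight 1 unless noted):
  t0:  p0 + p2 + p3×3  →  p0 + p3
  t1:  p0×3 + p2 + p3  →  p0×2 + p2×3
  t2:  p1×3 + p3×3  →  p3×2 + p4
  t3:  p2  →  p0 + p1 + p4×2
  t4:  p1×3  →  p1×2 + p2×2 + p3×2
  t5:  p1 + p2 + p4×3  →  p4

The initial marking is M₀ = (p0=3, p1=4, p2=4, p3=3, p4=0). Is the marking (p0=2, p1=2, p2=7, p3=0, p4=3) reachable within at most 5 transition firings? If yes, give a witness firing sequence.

YES — reachable via ⟨t2, t1, t3, t1⟩ (4 firings)

step 1: fire t2:  (p0=3, p1=4, p2=4, p3=3, p4=0) → (p0=3, p1=1, p2=4, p3=2, p4=1)
step 2: fire t1:  (p0=3, p1=1, p2=4, p3=2, p4=1) → (p0=2, p1=1, p2=6, p3=1, p4=1)
step 3: fire t3:  (p0=2, p1=1, p2=6, p3=1, p4=1) → (p0=3, p1=2, p2=5, p3=1, p4=3)
step 4: fire t1:  (p0=3, p1=2, p2=5, p3=1, p4=3) → (p0=2, p1=2, p2=7, p3=0, p4=3)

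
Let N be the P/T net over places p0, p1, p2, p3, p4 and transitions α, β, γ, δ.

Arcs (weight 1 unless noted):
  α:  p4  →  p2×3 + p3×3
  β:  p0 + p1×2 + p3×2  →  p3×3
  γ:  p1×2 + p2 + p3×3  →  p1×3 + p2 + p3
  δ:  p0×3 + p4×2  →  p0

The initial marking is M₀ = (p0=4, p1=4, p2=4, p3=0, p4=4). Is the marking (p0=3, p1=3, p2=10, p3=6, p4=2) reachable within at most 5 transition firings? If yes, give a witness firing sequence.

depth 0: 1 marking
depth 1: 3 markings reached so far
depth 2: 7 markings reached so far
depth 3: 15 markings reached so far
depth 4: 26 markings reached so far
depth 5: 37 markings reached so far
target is not among the 37 markings reachable within 5 steps

NO — not reachable within 5 firings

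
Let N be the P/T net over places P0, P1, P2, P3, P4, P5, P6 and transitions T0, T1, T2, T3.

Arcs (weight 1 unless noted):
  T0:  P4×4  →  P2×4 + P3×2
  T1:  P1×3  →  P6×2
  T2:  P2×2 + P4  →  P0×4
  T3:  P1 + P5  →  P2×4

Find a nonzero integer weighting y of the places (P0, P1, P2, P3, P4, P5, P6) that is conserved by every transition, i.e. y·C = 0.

y = (P0:1, P1:0, P2:0, P3:8, P4:4, P5:0, P6:0)

Incidence matrix C (rows=places, cols=transitions):
       T0   T1   T2   T3
   P0   0    0    4    0
   P1   0   -3    0   -1
   P2   4    0   -2    4
   P3   2    0    0    0
   P4  -4    0   -1    0
   P5   0    0    0   -1
   P6   0    2    0    0

Candidate y = [1, 0, 0, 8, 4, 0, 0]; check y·C column-wise:
  col T0: 1·0 + 0·4 + 8·2 + 4·-4 = 0
  col T1: 1·0 + 0·-3 + 8·0 + 4·0 + 0·2 = 0
  col T2: 1·4 + 0·-2 + 8·0 + 4·-1 = 0
  col T3: 1·0 + 0·-1 + 0·4 + 8·0 + 4·0 + 0·-1 = 0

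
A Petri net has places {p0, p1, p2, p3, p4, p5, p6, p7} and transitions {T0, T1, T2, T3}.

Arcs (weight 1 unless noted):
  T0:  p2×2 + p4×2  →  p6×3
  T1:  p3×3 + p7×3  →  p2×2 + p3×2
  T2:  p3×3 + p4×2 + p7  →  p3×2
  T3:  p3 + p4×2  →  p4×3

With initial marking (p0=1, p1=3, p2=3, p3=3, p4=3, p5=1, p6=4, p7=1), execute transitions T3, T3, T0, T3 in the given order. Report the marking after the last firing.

(p0=1, p1=3, p2=1, p3=0, p4=4, p5=1, p6=7, p7=1)

step 1: fire T3:  (p0=1, p1=3, p2=3, p3=3, p4=3, p5=1, p6=4, p7=1) → (p0=1, p1=3, p2=3, p3=2, p4=4, p5=1, p6=4, p7=1)
step 2: fire T3:  (p0=1, p1=3, p2=3, p3=2, p4=4, p5=1, p6=4, p7=1) → (p0=1, p1=3, p2=3, p3=1, p4=5, p5=1, p6=4, p7=1)
step 3: fire T0:  (p0=1, p1=3, p2=3, p3=1, p4=5, p5=1, p6=4, p7=1) → (p0=1, p1=3, p2=1, p3=1, p4=3, p5=1, p6=7, p7=1)
step 4: fire T3:  (p0=1, p1=3, p2=1, p3=1, p4=3, p5=1, p6=7, p7=1) → (p0=1, p1=3, p2=1, p3=0, p4=4, p5=1, p6=7, p7=1)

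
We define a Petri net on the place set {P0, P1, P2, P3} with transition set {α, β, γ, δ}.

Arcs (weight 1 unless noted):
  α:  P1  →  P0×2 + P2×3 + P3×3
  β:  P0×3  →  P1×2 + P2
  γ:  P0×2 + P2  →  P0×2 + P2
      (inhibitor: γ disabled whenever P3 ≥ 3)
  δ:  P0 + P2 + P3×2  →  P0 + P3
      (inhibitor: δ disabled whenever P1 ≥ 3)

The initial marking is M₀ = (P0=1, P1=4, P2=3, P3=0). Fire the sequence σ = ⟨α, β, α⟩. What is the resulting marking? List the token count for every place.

(P0=2, P1=4, P2=10, P3=6)

step 1: fire α:  (P0=1, P1=4, P2=3, P3=0) → (P0=3, P1=3, P2=6, P3=3)
step 2: fire β:  (P0=3, P1=3, P2=6, P3=3) → (P0=0, P1=5, P2=7, P3=3)
step 3: fire α:  (P0=0, P1=5, P2=7, P3=3) → (P0=2, P1=4, P2=10, P3=6)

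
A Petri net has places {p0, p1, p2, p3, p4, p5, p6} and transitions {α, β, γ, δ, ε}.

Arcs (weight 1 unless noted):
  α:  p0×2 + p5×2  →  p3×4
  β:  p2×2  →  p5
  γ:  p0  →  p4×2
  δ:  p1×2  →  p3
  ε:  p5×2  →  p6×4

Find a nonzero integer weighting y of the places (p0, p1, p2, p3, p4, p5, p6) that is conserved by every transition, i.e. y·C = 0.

y = (p0:4, p1:1, p2:0, p3:2, p4:2, p5:0, p6:0)

Incidence matrix C (rows=places, cols=transitions):
        α    β    γ    δ    ε
   p0  -2    0   -1    0    0
   p1   0    0    0   -2    0
   p2   0   -2    0    0    0
   p3   4    0    0    1    0
   p4   0    0    2    0    0
   p5  -2    1    0    0   -2
   p6   0    0    0    0    4

Candidate y = [4, 1, 0, 2, 2, 0, 0]; check y·C column-wise:
  col α: 4·-2 + 1·0 + 2·4 + 2·0 + 0·-2 = 0
  col β: 4·0 + 1·0 + 0·-2 + 2·0 + 2·0 + 0·1 = 0
  col γ: 4·-1 + 1·0 + 2·0 + 2·2 = 0
  col δ: 4·0 + 1·-2 + 2·1 + 2·0 = 0
  col ε: 4·0 + 1·0 + 2·0 + 2·0 + 0·-2 + 0·4 = 0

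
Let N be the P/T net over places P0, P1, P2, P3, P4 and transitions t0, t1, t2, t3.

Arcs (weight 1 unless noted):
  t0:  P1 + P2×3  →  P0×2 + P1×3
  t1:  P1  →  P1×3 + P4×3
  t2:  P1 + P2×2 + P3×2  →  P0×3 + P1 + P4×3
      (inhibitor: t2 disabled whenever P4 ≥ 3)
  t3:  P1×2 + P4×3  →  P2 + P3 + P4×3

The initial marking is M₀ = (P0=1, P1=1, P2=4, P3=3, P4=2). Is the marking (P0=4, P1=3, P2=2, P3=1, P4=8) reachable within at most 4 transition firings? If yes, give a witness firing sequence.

YES — reachable via ⟨t2, t1⟩ (2 firings)

step 1: fire t2:  (P0=1, P1=1, P2=4, P3=3, P4=2) → (P0=4, P1=1, P2=2, P3=1, P4=5)
step 2: fire t1:  (P0=4, P1=1, P2=2, P3=1, P4=5) → (P0=4, P1=3, P2=2, P3=1, P4=8)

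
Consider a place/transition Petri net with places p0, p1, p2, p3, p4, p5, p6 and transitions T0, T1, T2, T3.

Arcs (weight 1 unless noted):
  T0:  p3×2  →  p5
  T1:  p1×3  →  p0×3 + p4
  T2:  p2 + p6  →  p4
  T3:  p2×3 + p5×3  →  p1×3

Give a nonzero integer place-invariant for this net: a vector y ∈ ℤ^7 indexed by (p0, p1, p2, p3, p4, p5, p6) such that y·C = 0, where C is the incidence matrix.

Incidence matrix C (rows=places, cols=transitions):
       T0   T1   T2   T3
   p0   0    3    0    0
   p1   0   -3    0    3
   p2   0    0   -1   -3
   p3  -2    0    0    0
   p4   0    1    1    0
   p5   1    0    0   -3
   p6   0    0   -1    0

Candidate y = [2, 3, 3, 0, 3, 0, 0]; check y·C column-wise:
  col T0: 2·0 + 3·0 + 3·0 + 0·-2 + 3·0 + 0·1 = 0
  col T1: 2·3 + 3·-3 + 3·0 + 3·1 = 0
  col T2: 2·0 + 3·0 + 3·-1 + 3·1 + 0·-1 = 0
  col T3: 2·0 + 3·3 + 3·-3 + 3·0 + 0·-3 = 0

y = (p0:2, p1:3, p2:3, p3:0, p4:3, p5:0, p6:0)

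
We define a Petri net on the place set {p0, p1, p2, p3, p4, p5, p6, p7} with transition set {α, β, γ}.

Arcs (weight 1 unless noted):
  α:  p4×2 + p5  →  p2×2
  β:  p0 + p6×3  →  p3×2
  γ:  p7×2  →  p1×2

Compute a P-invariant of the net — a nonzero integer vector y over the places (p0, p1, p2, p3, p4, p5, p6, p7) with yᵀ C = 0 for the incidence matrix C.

y = (p0:2, p1:0, p2:0, p3:1, p4:0, p5:0, p6:0, p7:0)

Incidence matrix C (rows=places, cols=transitions):
        α    β    γ
   p0   0   -1    0
   p1   0    0    2
   p2   2    0    0
   p3   0    2    0
   p4  -2    0    0
   p5  -1    0    0
   p6   0   -3    0
   p7   0    0   -2

Candidate y = [2, 0, 0, 1, 0, 0, 0, 0]; check y·C column-wise:
  col α: 2·0 + 0·2 + 1·0 + 0·-2 + 0·-1 = 0
  col β: 2·-1 + 1·2 + 0·-3 = 0
  col γ: 2·0 + 0·2 + 1·0 + 0·-2 = 0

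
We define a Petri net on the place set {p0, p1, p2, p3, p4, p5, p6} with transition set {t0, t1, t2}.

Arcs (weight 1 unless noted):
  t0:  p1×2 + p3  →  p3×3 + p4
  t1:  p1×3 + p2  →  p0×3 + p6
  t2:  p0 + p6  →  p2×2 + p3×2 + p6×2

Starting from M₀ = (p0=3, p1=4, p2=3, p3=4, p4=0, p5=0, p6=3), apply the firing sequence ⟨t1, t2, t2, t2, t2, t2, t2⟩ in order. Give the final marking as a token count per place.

step 1: fire t1:  (p0=3, p1=4, p2=3, p3=4, p4=0, p5=0, p6=3) → (p0=6, p1=1, p2=2, p3=4, p4=0, p5=0, p6=4)
step 2: fire t2:  (p0=6, p1=1, p2=2, p3=4, p4=0, p5=0, p6=4) → (p0=5, p1=1, p2=4, p3=6, p4=0, p5=0, p6=5)
step 3: fire t2:  (p0=5, p1=1, p2=4, p3=6, p4=0, p5=0, p6=5) → (p0=4, p1=1, p2=6, p3=8, p4=0, p5=0, p6=6)
step 4: fire t2:  (p0=4, p1=1, p2=6, p3=8, p4=0, p5=0, p6=6) → (p0=3, p1=1, p2=8, p3=10, p4=0, p5=0, p6=7)
step 5: fire t2:  (p0=3, p1=1, p2=8, p3=10, p4=0, p5=0, p6=7) → (p0=2, p1=1, p2=10, p3=12, p4=0, p5=0, p6=8)
step 6: fire t2:  (p0=2, p1=1, p2=10, p3=12, p4=0, p5=0, p6=8) → (p0=1, p1=1, p2=12, p3=14, p4=0, p5=0, p6=9)
step 7: fire t2:  (p0=1, p1=1, p2=12, p3=14, p4=0, p5=0, p6=9) → (p0=0, p1=1, p2=14, p3=16, p4=0, p5=0, p6=10)

(p0=0, p1=1, p2=14, p3=16, p4=0, p5=0, p6=10)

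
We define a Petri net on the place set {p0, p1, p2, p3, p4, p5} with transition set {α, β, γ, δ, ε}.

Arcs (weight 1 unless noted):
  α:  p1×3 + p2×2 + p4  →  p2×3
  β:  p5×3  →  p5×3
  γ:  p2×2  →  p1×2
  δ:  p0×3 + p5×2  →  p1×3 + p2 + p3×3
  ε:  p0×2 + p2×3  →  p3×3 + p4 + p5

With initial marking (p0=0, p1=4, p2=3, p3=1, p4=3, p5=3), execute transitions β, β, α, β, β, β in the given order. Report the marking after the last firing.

(p0=0, p1=1, p2=4, p3=1, p4=2, p5=3)

step 1: fire β:  (p0=0, p1=4, p2=3, p3=1, p4=3, p5=3) → (p0=0, p1=4, p2=3, p3=1, p4=3, p5=3)
step 2: fire β:  (p0=0, p1=4, p2=3, p3=1, p4=3, p5=3) → (p0=0, p1=4, p2=3, p3=1, p4=3, p5=3)
step 3: fire α:  (p0=0, p1=4, p2=3, p3=1, p4=3, p5=3) → (p0=0, p1=1, p2=4, p3=1, p4=2, p5=3)
step 4: fire β:  (p0=0, p1=1, p2=4, p3=1, p4=2, p5=3) → (p0=0, p1=1, p2=4, p3=1, p4=2, p5=3)
step 5: fire β:  (p0=0, p1=1, p2=4, p3=1, p4=2, p5=3) → (p0=0, p1=1, p2=4, p3=1, p4=2, p5=3)
step 6: fire β:  (p0=0, p1=1, p2=4, p3=1, p4=2, p5=3) → (p0=0, p1=1, p2=4, p3=1, p4=2, p5=3)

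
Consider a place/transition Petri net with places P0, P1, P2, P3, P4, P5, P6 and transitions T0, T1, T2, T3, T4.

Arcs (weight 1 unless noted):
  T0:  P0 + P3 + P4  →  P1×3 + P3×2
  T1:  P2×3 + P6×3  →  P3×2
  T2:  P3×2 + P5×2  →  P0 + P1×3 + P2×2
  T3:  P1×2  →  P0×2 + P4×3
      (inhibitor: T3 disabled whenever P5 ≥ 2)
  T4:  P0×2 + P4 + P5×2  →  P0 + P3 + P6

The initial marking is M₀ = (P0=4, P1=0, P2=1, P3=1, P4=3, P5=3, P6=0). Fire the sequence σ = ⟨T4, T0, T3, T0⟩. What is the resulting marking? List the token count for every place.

step 1: fire T4:  (P0=4, P1=0, P2=1, P3=1, P4=3, P5=3, P6=0) → (P0=3, P1=0, P2=1, P3=2, P4=2, P5=1, P6=1)
step 2: fire T0:  (P0=3, P1=0, P2=1, P3=2, P4=2, P5=1, P6=1) → (P0=2, P1=3, P2=1, P3=3, P4=1, P5=1, P6=1)
step 3: fire T3:  (P0=2, P1=3, P2=1, P3=3, P4=1, P5=1, P6=1) → (P0=4, P1=1, P2=1, P3=3, P4=4, P5=1, P6=1)
step 4: fire T0:  (P0=4, P1=1, P2=1, P3=3, P4=4, P5=1, P6=1) → (P0=3, P1=4, P2=1, P3=4, P4=3, P5=1, P6=1)

(P0=3, P1=4, P2=1, P3=4, P4=3, P5=1, P6=1)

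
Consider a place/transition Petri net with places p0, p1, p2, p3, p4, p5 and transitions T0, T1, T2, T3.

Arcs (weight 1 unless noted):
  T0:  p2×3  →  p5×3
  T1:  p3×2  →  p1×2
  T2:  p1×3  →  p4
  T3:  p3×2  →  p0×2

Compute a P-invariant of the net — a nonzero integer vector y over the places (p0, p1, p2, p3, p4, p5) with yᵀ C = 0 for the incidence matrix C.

Incidence matrix C (rows=places, cols=transitions):
       T0   T1   T2   T3
   p0   0    0    0    2
   p1   0    2   -3    0
   p2  -3    0    0    0
   p3   0   -2    0   -2
   p4   0    0    1    0
   p5   3    0    0    0

Candidate y = [1, 1, 0, 1, 3, 0]; check y·C column-wise:
  col T0: 1·0 + 1·0 + 0·-3 + 1·0 + 3·0 + 0·3 = 0
  col T1: 1·0 + 1·2 + 1·-2 + 3·0 = 0
  col T2: 1·0 + 1·-3 + 1·0 + 3·1 = 0
  col T3: 1·2 + 1·0 + 1·-2 + 3·0 = 0

y = (p0:1, p1:1, p2:0, p3:1, p4:3, p5:0)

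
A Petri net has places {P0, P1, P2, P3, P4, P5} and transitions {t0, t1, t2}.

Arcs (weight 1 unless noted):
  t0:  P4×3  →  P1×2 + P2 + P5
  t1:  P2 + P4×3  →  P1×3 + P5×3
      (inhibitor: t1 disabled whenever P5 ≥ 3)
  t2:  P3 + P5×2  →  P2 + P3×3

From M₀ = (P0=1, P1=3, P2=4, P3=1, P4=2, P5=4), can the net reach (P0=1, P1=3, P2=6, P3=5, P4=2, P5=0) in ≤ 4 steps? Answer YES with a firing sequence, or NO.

YES — reachable via ⟨t2, t2⟩ (2 firings)

step 1: fire t2:  (P0=1, P1=3, P2=4, P3=1, P4=2, P5=4) → (P0=1, P1=3, P2=5, P3=3, P4=2, P5=2)
step 2: fire t2:  (P0=1, P1=3, P2=5, P3=3, P4=2, P5=2) → (P0=1, P1=3, P2=6, P3=5, P4=2, P5=0)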